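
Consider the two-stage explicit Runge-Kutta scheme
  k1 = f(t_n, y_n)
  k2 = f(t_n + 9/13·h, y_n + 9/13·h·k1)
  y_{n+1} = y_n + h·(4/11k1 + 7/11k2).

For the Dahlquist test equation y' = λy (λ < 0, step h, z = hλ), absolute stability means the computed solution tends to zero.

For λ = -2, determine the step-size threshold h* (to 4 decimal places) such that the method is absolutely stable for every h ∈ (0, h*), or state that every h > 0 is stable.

Set f=λy, z=hλ:
  k1=λy_n ⇒ h·k1=z·y_n;  k2=λ(1+9/13z)y_n ⇒ h·k2=z(1+9/13z)y_n
  y_{n+1}/y_n = 1 + 4/11z + 7/11z(1+9/13z) = 1 + z + 63/143z²
  Hence R(z) = 1 + z + 63/143z².

Find x<0 with |R(x)|<1.
x=-1.51: |R|=0.4945
R=1: x+63/143x²=0 ⇒ x=−143/63=-2.2698; min R=1−1/(4·63/143)=0.4325>−1
Confirm numerically:
  x=-1.892: |R|=0.68505 <1
  x=-1.791: |R|=0.62217 <1
  x=-1.568: |R|=0.51517 <1
  x=-2.674: |R|=1.47612 >1
  x=-2.445: |R|=1.18868 >1
Stable set (-2.2698, 0).

(-2.2698,0); λ=-2 ⇒ h* = (143/63)/2 = 1.1349.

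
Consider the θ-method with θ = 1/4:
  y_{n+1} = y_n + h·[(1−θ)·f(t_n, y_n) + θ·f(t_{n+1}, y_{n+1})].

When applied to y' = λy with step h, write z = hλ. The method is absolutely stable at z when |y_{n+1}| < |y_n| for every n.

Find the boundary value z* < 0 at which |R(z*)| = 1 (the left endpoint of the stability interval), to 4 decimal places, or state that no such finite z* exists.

Test eqn y'=λy, z=hλ:
  y_{n+1} = y_n + z·[3/4·y_n + 1/4·y_{n+1}] ⇒ (1 − 1/4z)y_{n+1} = (1 + 3/4z)y_n
  Hence R(z) = (1 + 3/4z)/(1 − 1/4z).

Boundary: |R(x)|=1, x<0.
x=-1.23: |R|=0.0593
R=−1: 1+3/4x = −1+1/4x ⇒ -1/2x=2 ⇒ x=2/(-1/2)=-4.0000
Confirm numerically:
  x=-3.759: |R|=0.93788 <1
  x=-3.731: |R|=0.93041 <1
  x=-3.168: |R|=0.76786 <1
  x=-2.504: |R|=0.53998 <1
  x=-4.186: |R|=1.04544 >1
  x=-4.124: |R|=1.03053 >1
Stable set (-4.0000, 0).

left endpoint -4.0000.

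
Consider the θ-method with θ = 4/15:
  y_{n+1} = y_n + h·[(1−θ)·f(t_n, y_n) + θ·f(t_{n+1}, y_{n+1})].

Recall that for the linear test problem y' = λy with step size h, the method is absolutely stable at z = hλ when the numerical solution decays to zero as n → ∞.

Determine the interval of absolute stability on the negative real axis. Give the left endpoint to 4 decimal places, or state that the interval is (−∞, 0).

z∈(-4.2857,0).

Test eqn y'=λy, z=hλ:
  y_{n+1} = y_n + z·[11/15·y_n + 4/15·y_{n+1}] ⇒ (1 − 4/15z)y_{n+1} = (1 + 11/15z)y_n
  so R(z) = (1 + 11/15z)/(1 − 4/15z).

Boundary: |R(x)|=1, x<0.
x=-1.57: |R|=0.1067
R=−1: 1+11/15x = −1+4/15x ⇒ -7/15x=2 ⇒ x=2/(-7/15)=-4.2857
Confirm numerically:
  x=-4.214: |R|=0.98424 <1
  x=-4.206: |R|=0.98247 <1
  x=-3.159: |R|=0.71461 <1
  x=-3.028: |R|=0.67527 <1
  x=-4.793: |R|=1.10392 >1
  x=-4.546: |R|=1.05491 >1
  x=-4.477: |R|=1.04069 >1
Stable set (-4.2857, 0).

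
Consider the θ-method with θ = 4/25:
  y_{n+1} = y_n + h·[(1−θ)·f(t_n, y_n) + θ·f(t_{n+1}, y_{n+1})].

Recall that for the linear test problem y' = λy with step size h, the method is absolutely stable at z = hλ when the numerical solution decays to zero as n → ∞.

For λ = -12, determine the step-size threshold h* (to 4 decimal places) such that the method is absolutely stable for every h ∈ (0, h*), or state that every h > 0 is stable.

(-2.9412,0); λ=-12 ⇒ h* = (50/17)/12 = 0.2451.

With y'=λy (z=hλ):
  y_{n+1} = y_n + z·[21/25·y_n + 4/25·y_{n+1}] ⇒ (1 − 4/25z)y_{n+1} = (1 + 21/25z)y_n
  ⇒ R(z) = (1 + 21/25z)/(1 − 4/25z).

Solve |R(x)|<1 on ℝ⁻.
x=-1.02: |R|=0.1231
R=−1: 1+21/25x = −1+4/25x ⇒ -17/25x=2 ⇒ x=2/(-17/25)=-2.9412
Confirm numerically:
  x=-1.542: |R|=0.23685 <1
  x=-1.433: |R|=0.16572 <1
  x=-1.212: |R|=0.01514 <1
  x=-3.473: |R|=1.23246 >1
  x=-3.230: |R|=1.12948 >1
Stable set (-2.9412, 0).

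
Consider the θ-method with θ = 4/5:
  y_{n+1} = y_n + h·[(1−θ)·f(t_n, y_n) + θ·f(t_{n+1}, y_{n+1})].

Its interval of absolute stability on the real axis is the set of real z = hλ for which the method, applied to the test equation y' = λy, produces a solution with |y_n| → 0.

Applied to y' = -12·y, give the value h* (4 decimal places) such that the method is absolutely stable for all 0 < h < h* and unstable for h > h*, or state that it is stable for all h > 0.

unbounded; (−∞, 0). Any h>0 works for λ=-12.

Set f=λy, z=hλ:
  y_{n+1} = y_n + z·[1/5·y_n + 4/5·y_{n+1}] ⇒ (1 − 4/5z)y_{n+1} = (1 + 1/5z)y_n
  R(z) = (1 + 1/5z)/(1 − 4/5z).

Boundary: |R(x)|=1, x<0.
x=-1.22: |R|=0.3826
x=-2: |R|=0.2308
x=-10: |R|=0.1111
x=-100: |R|=0.2346
θ=4/5≥1/2 ⇒ |1+1/5x|<|1−4/5x| ∀x<0 ⇒ interval (−∞,0).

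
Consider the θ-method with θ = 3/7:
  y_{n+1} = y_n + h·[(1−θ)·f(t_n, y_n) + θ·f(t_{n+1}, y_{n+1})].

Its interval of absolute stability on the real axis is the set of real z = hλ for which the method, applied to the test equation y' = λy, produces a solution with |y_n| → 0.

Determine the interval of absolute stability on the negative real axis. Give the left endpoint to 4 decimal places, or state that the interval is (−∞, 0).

(-14.0000, 0).

Test eqn y'=λy, z=hλ:
  y_{n+1} = y_n + z·[4/7·y_n + 3/7·y_{n+1}] ⇒ (1 − 3/7z)y_{n+1} = (1 + 4/7z)y_n
  Hence R(z) = (1 + 4/7z)/(1 − 3/7z).

Boundary: |R(x)|=1, x<0.
x=-1.09: |R|=0.2571
R=−1: 1+4/7x = −1+3/7x ⇒ -1/7x=2 ⇒ x=2/(-1/7)=-14.0000
Confirm numerically:
  x=-8.453: |R|=0.82858 <1
  x=-6.405: |R|=0.71028 <1
  x=-5.660: |R|=0.65221 <1
  x=-14.169: |R|=1.00341 >1
  x=-14.101: |R|=1.00205 >1
Stable set (-14.0000, 0).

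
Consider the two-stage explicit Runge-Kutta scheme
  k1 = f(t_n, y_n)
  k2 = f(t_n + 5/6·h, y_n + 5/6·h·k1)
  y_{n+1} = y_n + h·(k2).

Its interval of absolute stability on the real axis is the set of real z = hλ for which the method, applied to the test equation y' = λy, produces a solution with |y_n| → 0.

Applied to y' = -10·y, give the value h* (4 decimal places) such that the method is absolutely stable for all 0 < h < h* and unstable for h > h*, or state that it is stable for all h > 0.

Set f=λy, z=hλ:
  k1=λy_n ⇒ h·k1=z·y_n;  k2=λ(1+5/6z)y_n ⇒ h·k2=z(1+5/6z)y_n
  y_{n+1}/y_n = 1 + z(1+5/6z) = 1 + z + 5/6z²
  Hence R(z) = 1 + z + 5/6z².

Need |R(x)|<1, x<0.
x=-0.43: |R|=0.7241
R=1: x+5/6x²=0 ⇒ x=−6/5=-1.2000; min R=1−1/(4·5/6)=0.7000>−1
Confirm numerically:
  x=-0.927: |R|=0.78911 <1
  x=-0.907: |R|=0.77854 <1
  x=-0.754: |R|=0.71976 <1
  x=-0.584: |R|=0.70021 <1
  x=-1.603: |R|=1.53834 >1
  x=-1.316: |R|=1.12721 >1
Stable set (-1.2000, 0).

(-1.2000,0); λ=-10 ⇒ h* = (6/5)/10 = 0.1200.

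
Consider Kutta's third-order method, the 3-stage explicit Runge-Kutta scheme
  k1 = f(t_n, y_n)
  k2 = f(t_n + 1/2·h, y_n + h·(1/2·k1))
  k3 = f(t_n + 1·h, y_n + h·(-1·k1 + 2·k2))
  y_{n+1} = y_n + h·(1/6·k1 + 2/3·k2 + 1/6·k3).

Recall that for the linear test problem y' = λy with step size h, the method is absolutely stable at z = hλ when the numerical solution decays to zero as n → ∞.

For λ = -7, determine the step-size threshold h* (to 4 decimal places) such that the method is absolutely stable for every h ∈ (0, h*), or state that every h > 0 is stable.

(-2.5127,0); λ=-7 ⇒ h* = 0.3590.

With y'=λy (z=hλ):
  order 3, 3-stage ⇒ R(z)=1+z+z^2/2+z^3/6
  (e.g. R(-1.57)=0.01747, |R|=0.01747)

Need |R(x)|<1, x<0.
x=-1.57: |R|=0.0175
|R(-1.18)|=0.2424 |R(-0.73)|=0.4716 |R(-0.5)|=0.6042
Bisect:
  x_lo=-3.1899 |R|=2.5120  x_hi=-0.3457 |R|=0.7072
  mid=-1.76781 |R|=0.12601 →hi
  mid=-2.47886 |R|=0.94514 →hi
  mid=-2.83438 |R|=1.61262 →lo
  mid=-2.65662 |R|=1.25271 →lo
  mid=-2.56774 |R|=1.09273 →lo
  mid=-2.52330 |R|=1.01743 →lo
  mid=-2.50108 |R|=0.98092 →hi
  mid=-2.51219 |R|=0.99908 →hi
  mid=-2.51774 |R|=1.00823 →lo
  ...
  [-2.51288,-2.51271] ⇒ x*=-2.5127
Interval (-2.5127, 0).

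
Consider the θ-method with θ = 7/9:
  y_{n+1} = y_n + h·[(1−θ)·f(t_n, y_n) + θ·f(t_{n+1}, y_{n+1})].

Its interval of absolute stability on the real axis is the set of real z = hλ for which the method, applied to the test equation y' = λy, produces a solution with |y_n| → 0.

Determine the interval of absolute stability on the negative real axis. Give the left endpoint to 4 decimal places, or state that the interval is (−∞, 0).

With y'=λy (z=hλ):
  y_{n+1} = y_n + z·[2/9·y_n + 7/9·y_{n+1}] ⇒ (1 − 7/9z)y_{n+1} = (1 + 2/9z)y_n
  ⇒ R(z) = (1 + 2/9z)/(1 − 7/9z).

Solve |R(x)|<1 on ℝ⁻.
x=-0.46: |R|=0.6612
x=-2: |R|=0.2174
x=-10: |R|=0.1392
x=-100: |R|=0.2694
θ=7/9≥1/2 ⇒ |1+2/9x|<|1−7/9x| ∀x<0 ⇒ unbounded interval.

(−∞, 0) — no finite endpoint.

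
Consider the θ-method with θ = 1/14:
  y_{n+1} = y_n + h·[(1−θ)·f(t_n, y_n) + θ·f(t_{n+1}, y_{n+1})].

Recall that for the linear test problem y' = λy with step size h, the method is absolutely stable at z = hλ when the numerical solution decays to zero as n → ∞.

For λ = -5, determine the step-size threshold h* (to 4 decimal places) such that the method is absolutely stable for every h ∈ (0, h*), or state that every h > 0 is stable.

Set f=λy, z=hλ:
  y_{n+1} = y_n + z·[13/14·y_n + 1/14·y_{n+1}] ⇒ (1 − 1/14z)y_{n+1} = (1 + 13/14z)y_n
  R(z) = (1 + 13/14z)/(1 − 1/14z).

Need |R(x)|<1, x<0.
x=-1.26: |R|=0.1560
R=−1: 1+13/14x = −1+1/14x ⇒ -6/7x=2 ⇒ x=2/(-6/7)=-2.3333
Confirm numerically:
  x=-2.221: |R|=0.91690 <1
  x=-2.068: |R|=0.80184 <1
  x=-1.768: |R|=0.56976 <1
  x=-1.341: |R|=0.22378 <1
  x=-2.567: |R|=1.16925 >1
  x=-2.402: |R|=1.05024 >1
So |R|<1 on (-2.3333, 0).

(-2.3333,0); λ=-5 ⇒ h* = (7/3)/5 = 0.4667.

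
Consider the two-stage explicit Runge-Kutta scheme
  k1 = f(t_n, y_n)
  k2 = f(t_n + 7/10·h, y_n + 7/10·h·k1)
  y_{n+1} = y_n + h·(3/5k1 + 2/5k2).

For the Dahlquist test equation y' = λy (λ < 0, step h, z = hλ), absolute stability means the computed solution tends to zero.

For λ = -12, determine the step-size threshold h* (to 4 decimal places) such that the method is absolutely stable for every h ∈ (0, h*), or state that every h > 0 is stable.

Test eqn y'=λy, z=hλ:
  k1=λy_n ⇒ h·k1=z·y_n;  k2=λ(1+7/10z)y_n ⇒ h·k2=z(1+7/10z)y_n
  y_{n+1}/y_n = 1 + 3/5z + 2/5z(1+7/10z) = 1 + z + 7/25z²
  R(z) = 1 + z + 7/25z².

Solve |R(x)|<1 on ℝ⁻.
x=-1.03: |R|=0.2671
R=1: x+7/25x²=0 ⇒ x=−25/7=-3.5714; min R=1−1/(4·7/25)=0.1071>−1
Confirm numerically:
  x=-2.645: |R|=0.31389 <1
  x=-1.861: |R|=0.10873 <1
  x=-1.851: |R|=0.10834 <1
  x=-4.085: |R|=1.58742 >1
  x=-3.879: |R|=1.33406 >1
  x=-3.671: |R|=1.10235 >1
So |R|<1 on (-3.5714, 0).

(-3.5714,0); λ=-12 ⇒ h* = (25/7)/12 = 0.2976.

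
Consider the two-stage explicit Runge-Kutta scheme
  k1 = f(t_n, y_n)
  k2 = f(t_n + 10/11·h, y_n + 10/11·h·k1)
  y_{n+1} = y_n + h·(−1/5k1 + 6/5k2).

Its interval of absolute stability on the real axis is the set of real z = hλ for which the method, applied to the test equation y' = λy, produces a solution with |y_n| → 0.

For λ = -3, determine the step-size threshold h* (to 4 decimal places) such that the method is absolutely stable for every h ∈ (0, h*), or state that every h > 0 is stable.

Set f=λy, z=hλ:
  k1=λy_n ⇒ h·k1=z·y_n;  k2=λ(1+10/11z)y_n ⇒ h·k2=z(1+10/11z)y_n
  y_{n+1}/y_n = 1 − 1/5z + 6/5z(1+10/11z) = 1 + z + 12/11z²
  Hence R(z) = 1 + z + 12/11z².

Boundary: |R(x)|=1, x<0.
x=-1.74: |R|=2.5628
R=1: x+12/11x²=0 ⇒ x=−11/12=-0.9167; min R=1−1/(4·12/11)=0.7708>−1
Confirm numerically:
  x=-0.717: |R|=0.84382 <1
  x=-0.651: |R|=0.81133 <1
  x=-0.442: |R|=0.77112 <1
  x=-1.381: |R|=1.69954 >1
  x=-1.372: |R|=1.68151 >1
  x=-1.356: |R|=1.64989 >1
Interval (-0.9167, 0).

(-0.9167,0); λ=-3 ⇒ h* = (11/12)/3 = 0.3056.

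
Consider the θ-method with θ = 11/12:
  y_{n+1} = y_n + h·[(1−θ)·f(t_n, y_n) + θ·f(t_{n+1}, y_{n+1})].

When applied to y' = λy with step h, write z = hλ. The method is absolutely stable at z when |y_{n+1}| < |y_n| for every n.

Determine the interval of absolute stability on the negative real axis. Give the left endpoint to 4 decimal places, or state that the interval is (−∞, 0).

Test eqn y'=λy, z=hλ:
  y_{n+1} = y_n + z·[1/12·y_n + 11/12·y_{n+1}] ⇒ (1 − 11/12z)y_{n+1} = (1 + 1/12z)y_n
  R(z) = (1 + 1/12z)/(1 − 11/12z).

Boundary: |R(x)|=1, x<0.
x=-1.41: |R|=0.3850
x=-2: |R|=0.2941
x=-10: |R|=0.0164
x=-100: |R|=0.0791
θ=11/12≥1/2 ⇒ |1+1/12x|<|1−11/12x| ∀x<0 ⇒ unbounded interval.

(−∞, 0) — no finite endpoint.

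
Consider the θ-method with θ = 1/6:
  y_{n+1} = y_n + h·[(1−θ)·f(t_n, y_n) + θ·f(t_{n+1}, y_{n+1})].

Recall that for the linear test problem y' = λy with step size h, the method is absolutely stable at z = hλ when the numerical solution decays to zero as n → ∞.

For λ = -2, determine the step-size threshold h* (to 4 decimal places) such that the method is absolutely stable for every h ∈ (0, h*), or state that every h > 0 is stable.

Set f=λy, z=hλ:
  y_{n+1} = y_n + z·[5/6·y_n + 1/6·y_{n+1}] ⇒ (1 − 1/6z)y_{n+1} = (1 + 5/6z)y_n
  so R(z) = (1 + 5/6z)/(1 − 1/6z).

Boundary: |R(x)|=1, x<0.
x=-0.95: |R|=0.1799
R=−1: 1+5/6x = −1+1/6x ⇒ -2/3x=2 ⇒ x=2/(-2/3)=-3.0000
Confirm numerically:
  x=-2.680: |R|=0.85253 <1
  x=-2.635: |R|=0.83092 <1
  x=-2.588: |R|=0.80810 <1
  x=-1.962: |R|=0.47852 <1
  x=-3.269: |R|=1.11609 >1
  x=-3.215: |R|=1.09333 >1
Interval (-3.0000, 0).

(-3.0000,0); λ=-2 ⇒ h* = (3)/2 = 1.5000.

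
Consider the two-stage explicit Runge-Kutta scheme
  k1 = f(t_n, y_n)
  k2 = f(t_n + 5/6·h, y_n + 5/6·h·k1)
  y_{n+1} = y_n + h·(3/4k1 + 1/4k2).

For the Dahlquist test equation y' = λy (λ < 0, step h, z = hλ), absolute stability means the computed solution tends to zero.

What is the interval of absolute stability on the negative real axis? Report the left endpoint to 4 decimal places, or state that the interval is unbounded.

On y'=λy, z=hλ:
  k1=λy_n ⇒ h·k1=z·y_n;  k2=λ(1+5/6z)y_n ⇒ h·k2=z(1+5/6z)y_n
  y_{n+1}/y_n = 1 + 3/4z + 1/4z(1+5/6z) = 1 + z + 5/24z²
  Hence R(z) = 1 + z + 5/24z².

Find x<0 with |R(x)|<1.
x=-0.66: |R|=0.4307
R=1: x+5/24x²=0 ⇒ x=−24/5=-4.8000; min R=1−1/(4·5/24)=-0.2000>−1
Confirm numerically:
  x=-4.641: |R|=0.84627 <1
  x=-4.312: |R|=0.56161 <1
  x=-3.820: |R|=0.22008 <1
  x=-3.528: |R|=0.06508 <1
  x=-5.149: |R|=1.37438 >1
  x=-5.146: |R|=1.37094 >1
  x=-5.092: |R|=1.30976 >1
Interval (-4.8000, 0).

(-4.8000, 0).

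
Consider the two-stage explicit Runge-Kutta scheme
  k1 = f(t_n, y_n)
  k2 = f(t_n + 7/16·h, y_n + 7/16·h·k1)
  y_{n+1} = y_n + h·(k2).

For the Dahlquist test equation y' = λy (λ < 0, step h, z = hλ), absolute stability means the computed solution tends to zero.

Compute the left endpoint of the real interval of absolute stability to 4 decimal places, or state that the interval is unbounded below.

left endpoint -2.2857.

On y'=λy, z=hλ:
  k1=λy_n ⇒ h·k1=z·y_n;  k2=λ(1+7/16z)y_n ⇒ h·k2=z(1+7/16z)y_n
  y_{n+1}/y_n = 1 + z(1+7/16z) = 1 + z + 7/16z²
  so R(z) = 1 + z + 7/16z².

Solve |R(x)|<1 on ℝ⁻.
x=-0.77: |R|=0.4894
R=1: x+7/16x²=0 ⇒ x=−16/7=-2.2857; min R=1−1/(4·7/16)=0.4286>−1
Confirm numerically:
  x=-1.797: |R|=0.61578 <1
  x=-1.628: |R|=0.53154 <1
  x=-1.229: |R|=0.43182 <1
  x=-0.970: |R|=0.44164 <1
  x=-2.856: |R|=1.71257 >1
  x=-2.469: |R|=1.19798 >1
Stable set (-2.2857, 0).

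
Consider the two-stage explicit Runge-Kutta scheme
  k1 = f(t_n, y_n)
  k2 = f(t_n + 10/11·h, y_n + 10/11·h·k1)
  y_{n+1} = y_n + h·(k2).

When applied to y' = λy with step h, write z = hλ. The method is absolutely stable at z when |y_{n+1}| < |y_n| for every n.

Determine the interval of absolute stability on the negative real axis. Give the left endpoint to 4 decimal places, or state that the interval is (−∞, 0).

(-1.1000, 0).

Test eqn y'=λy, z=hλ:
  k1=λy_n ⇒ h·k1=z·y_n;  k2=λ(1+10/11z)y_n ⇒ h·k2=z(1+10/11z)y_n
  y_{n+1}/y_n = 1 + z(1+10/11z) = 1 + z + 10/11z²
  R(z) = 1 + z + 10/11z².

Need |R(x)|<1, x<0.
x=-0.63: |R|=0.7308
R=1: x+10/11x²=0 ⇒ x=−11/10=-1.1000; min R=1−1/(4·10/11)=0.7250>−1
Confirm numerically:
  x=-1.063: |R|=0.96424 <1
  x=-0.685: |R|=0.74157 <1
  x=-0.548: |R|=0.72500 <1
  x=-1.608: |R|=1.74260 >1
  x=-1.462: |R|=1.48113 >1
  x=-1.453: |R|=1.46628 >1
Interval (-1.1000, 0).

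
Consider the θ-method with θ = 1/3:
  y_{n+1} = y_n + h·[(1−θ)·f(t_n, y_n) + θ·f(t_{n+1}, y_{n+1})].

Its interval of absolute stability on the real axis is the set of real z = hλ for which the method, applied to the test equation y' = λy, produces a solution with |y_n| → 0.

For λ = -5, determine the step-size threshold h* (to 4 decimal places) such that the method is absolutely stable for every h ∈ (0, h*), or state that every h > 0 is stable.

On y'=λy, z=hλ:
  y_{n+1} = y_n + z·[2/3·y_n + 1/3·y_{n+1}] ⇒ (1 − 1/3z)y_{n+1} = (1 + 2/3z)y_n
  Hence R(z) = (1 + 2/3z)/(1 − 1/3z).

Solve |R(x)|<1 on ℝ⁻.
x=-1.6: |R|=0.0435
R=−1: 1+2/3x = −1+1/3x ⇒ -1/3x=2 ⇒ x=2/(-1/3)=-6.0000
Confirm numerically:
  x=-4.371: |R|=0.77900 <1
  x=-3.059: |R|=0.51461 <1
  x=-2.419: |R|=0.33918 <1
  x=-6.540: |R|=1.05660 >1
  x=-6.049: |R|=1.00541 >1
Interval (-6.0000, 0).

(-6.0000,0); λ=-5 ⇒ h* = (6)/5 = 1.2000.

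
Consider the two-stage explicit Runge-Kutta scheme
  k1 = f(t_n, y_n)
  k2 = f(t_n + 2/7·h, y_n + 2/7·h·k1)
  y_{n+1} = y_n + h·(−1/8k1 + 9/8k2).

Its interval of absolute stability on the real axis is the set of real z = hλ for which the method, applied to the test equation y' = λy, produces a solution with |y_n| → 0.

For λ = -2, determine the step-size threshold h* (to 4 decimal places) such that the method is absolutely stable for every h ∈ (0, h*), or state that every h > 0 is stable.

On y'=λy, z=hλ:
  k1=λy_n ⇒ h·k1=z·y_n;  k2=λ(1+2/7z)y_n ⇒ h·k2=z(1+2/7z)y_n
  y_{n+1}/y_n = 1 − 1/8z + 9/8z(1+2/7z) = 1 + z + 9/28z²
  so R(z) = 1 + z + 9/28z².

Solve |R(x)|<1 on ℝ⁻.
x=-0.7: |R|=0.4575
R=1: x+9/28x²=0 ⇒ x=−28/9=-3.1111; min R=1−1/(4·9/28)=0.2222>−1
Confirm numerically:
  x=-2.986: |R|=0.87992 <1
  x=-2.868: |R|=0.77589 <1
  x=-2.353: |R|=0.42662 <1
  x=-1.484: |R|=0.22387 <1
  x=-3.596: |R|=1.56046 >1
  x=-3.314: |R|=1.21612 >1
So |R|<1 on (-3.1111, 0).

(-3.1111,0); λ=-2 ⇒ h* = (28/9)/2 = 1.5556.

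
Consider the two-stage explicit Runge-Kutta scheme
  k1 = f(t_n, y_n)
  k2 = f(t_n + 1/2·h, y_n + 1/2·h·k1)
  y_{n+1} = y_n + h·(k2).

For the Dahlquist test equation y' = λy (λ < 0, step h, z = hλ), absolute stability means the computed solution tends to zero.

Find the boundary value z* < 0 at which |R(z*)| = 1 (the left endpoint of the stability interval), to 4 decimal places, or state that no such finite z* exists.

left endpoint -2.0000.

With y'=λy (z=hλ):
  k1=λy_n ⇒ h·k1=z·y_n;  k2=λ(1+1/2z)y_n ⇒ h·k2=z(1+1/2z)y_n
  y_{n+1}/y_n = 1 + z(1+1/2z) = 1 + z + 1/2z²
  Hence R(z) = 1 + z + 1/2z².

Find x<0 with |R(x)|<1.
x=-1.79: |R|=0.8121
R=1: x+1/2x²=0 ⇒ x=−2=-2.0000; min R=1−1/(4·1/2)=0.5000>−1
Confirm numerically:
  x=-1.277: |R|=0.53836 <1
  x=-1.214: |R|=0.52290 <1
  x=-1.047: |R|=0.50110 <1
  x=-2.392: |R|=1.46883 >1
  x=-2.367: |R|=1.43434 >1
  x=-2.034: |R|=1.03458 >1
So |R|<1 on (-2.0000, 0).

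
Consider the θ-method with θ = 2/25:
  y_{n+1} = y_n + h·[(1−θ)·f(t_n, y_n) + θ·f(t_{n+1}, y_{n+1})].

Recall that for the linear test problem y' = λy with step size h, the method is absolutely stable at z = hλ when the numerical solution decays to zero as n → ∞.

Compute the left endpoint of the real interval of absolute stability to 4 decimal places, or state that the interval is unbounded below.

z* = -2.3810.

Test eqn y'=λy, z=hλ:
  y_{n+1} = y_n + z·[23/25·y_n + 2/25·y_{n+1}] ⇒ (1 − 2/25z)y_{n+1} = (1 + 23/25z)y_n
  Hence R(z) = (1 + 23/25z)/(1 − 2/25z).

Boundary: |R(x)|=1, x<0.
x=-1.54: |R|=0.3711
R=−1: 1+23/25x = −1+2/25x ⇒ -21/25x=2 ⇒ x=2/(-21/25)=-2.3810
Confirm numerically:
  x=-2.174: |R|=0.85191 <1
  x=-1.503: |R|=0.34168 <1
  x=-1.356: |R|=0.22330 <1
  x=-1.121: |R|=0.02874 <1
  x=-2.915: |R|=1.36377 >1
  x=-2.866: |R|=1.33145 >1
  x=-2.592: |R|=1.14683 >1
So |R|<1 on (-2.3810, 0).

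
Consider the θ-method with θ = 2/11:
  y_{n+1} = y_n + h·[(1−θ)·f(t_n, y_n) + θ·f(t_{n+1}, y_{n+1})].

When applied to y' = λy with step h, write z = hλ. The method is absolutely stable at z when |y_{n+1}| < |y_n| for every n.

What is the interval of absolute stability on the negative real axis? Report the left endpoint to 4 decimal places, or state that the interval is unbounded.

z∈(-3.1429,0).

On y'=λy, z=hλ:
  y_{n+1} = y_n + z·[9/11·y_n + 2/11·y_{n+1}] ⇒ (1 − 2/11z)y_{n+1} = (1 + 9/11z)y_n
  so R(z) = (1 + 9/11z)/(1 − 2/11z).

Solve |R(x)|<1 on ℝ⁻.
x=-0.78: |R|=0.3169
R=−1: 1+9/11x = −1+2/11x ⇒ -7/11x=2 ⇒ x=2/(-7/11)=-3.1429
Confirm numerically:
  x=-2.921: |R|=0.90779 <1
  x=-1.782: |R|=0.34592 <1
  x=-1.261: |R|=0.02581 <1
  x=-3.617: |R|=1.18202 >1
  x=-3.596: |R|=1.17436 >1
Interval (-3.1429, 0).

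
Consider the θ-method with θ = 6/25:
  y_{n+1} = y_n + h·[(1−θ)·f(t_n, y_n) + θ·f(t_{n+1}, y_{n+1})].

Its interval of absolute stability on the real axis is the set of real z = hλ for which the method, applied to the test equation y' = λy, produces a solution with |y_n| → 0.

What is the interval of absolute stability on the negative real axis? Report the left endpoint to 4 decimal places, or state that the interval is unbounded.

On y'=λy, z=hλ:
  y_{n+1} = y_n + z·[19/25·y_n + 6/25·y_{n+1}] ⇒ (1 − 6/25z)y_{n+1} = (1 + 19/25z)y_n
  ⇒ R(z) = (1 + 19/25z)/(1 − 6/25z).

Solve |R(x)|<1 on ℝ⁻.
x=-1.42: |R|=0.0591
R=−1: 1+19/25x = −1+6/25x ⇒ -13/25x=2 ⇒ x=2/(-13/25)=-3.8462
Confirm numerically:
  x=-3.736: |R|=0.96980 <1
  x=-2.494: |R|=0.56015 <1
  x=-2.214: |R|=0.44577 <1
  x=-2.094: |R|=0.39362 <1
  x=-4.329: |R|=1.12314 >1
  x=-4.216: |R|=1.09559 >1
  x=-3.886: |R|=1.01072 >1
Interval (-3.8462, 0).

(-3.8462, 0).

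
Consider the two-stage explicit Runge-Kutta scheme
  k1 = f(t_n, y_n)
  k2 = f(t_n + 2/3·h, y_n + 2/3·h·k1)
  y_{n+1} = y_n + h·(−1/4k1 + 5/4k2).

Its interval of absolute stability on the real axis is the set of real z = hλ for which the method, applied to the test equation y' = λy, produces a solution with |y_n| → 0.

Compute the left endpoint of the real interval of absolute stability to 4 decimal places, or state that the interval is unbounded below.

Set f=λy, z=hλ:
  k1=λy_n ⇒ h·k1=z·y_n;  k2=λ(1+2/3z)y_n ⇒ h·k2=z(1+2/3z)y_n
  y_{n+1}/y_n = 1 − 1/4z + 5/4z(1+2/3z) = 1 + z + 5/6z²
  so R(z) = 1 + z + 5/6z².

Need |R(x)|<1, x<0.
x=-1.05: |R|=0.8688
R=1: x+5/6x²=0 ⇒ x=−6/5=-1.2000; min R=1−1/(4·5/6)=0.7000>−1
Confirm numerically:
  x=-1.169: |R|=0.96980 <1
  x=-0.646: |R|=0.70176 <1
  x=-0.636: |R|=0.70108 <1
  x=-1.656: |R|=1.62928 >1
  x=-1.519: |R|=1.40380 >1
So |R|<1 on (-1.2000, 0).

z* = -1.2000.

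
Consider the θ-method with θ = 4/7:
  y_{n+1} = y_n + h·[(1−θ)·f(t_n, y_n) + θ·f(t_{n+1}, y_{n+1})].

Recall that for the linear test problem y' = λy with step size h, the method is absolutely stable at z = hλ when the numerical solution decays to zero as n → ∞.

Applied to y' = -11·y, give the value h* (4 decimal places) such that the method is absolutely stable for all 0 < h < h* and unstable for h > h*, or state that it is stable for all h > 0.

Test eqn y'=λy, z=hλ:
  y_{n+1} = y_n + z·[3/7·y_n + 4/7·y_{n+1}] ⇒ (1 − 4/7z)y_{n+1} = (1 + 3/7z)y_n
  R(z) = (1 + 3/7z)/(1 − 4/7z).

Find x<0 with |R(x)|<1.
x=-0.64: |R|=0.5314
x=-2: |R|=0.0667
x=-10: |R|=0.4894
x=-100: |R|=0.7199
θ=4/7≥1/2 ⇒ |1+3/7x|<|1−4/7x| ∀x<0 ⇒ stable on all of ℝ⁻.

interval (−∞, 0). Any h>0 works for λ=-11.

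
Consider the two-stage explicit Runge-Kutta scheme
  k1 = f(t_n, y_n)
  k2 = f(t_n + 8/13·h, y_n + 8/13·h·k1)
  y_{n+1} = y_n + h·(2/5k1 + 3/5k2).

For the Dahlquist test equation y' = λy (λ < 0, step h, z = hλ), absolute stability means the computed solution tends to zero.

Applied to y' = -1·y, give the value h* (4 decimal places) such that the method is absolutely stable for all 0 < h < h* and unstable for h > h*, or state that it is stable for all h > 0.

Test eqn y'=λy, z=hλ:
  k1=λy_n ⇒ h·k1=z·y_n;  k2=λ(1+8/13z)y_n ⇒ h·k2=z(1+8/13z)y_n
  y_{n+1}/y_n = 1 + 2/5z + 3/5z(1+8/13z) = 1 + z + 24/65z²
  ⇒ R(z) = 1 + z + 24/65z².

Find x<0 with |R(x)|<1.
x=-0.73: |R|=0.4668
R=1: x+24/65x²=0 ⇒ x=−65/24=-2.7083; min R=1−1/(4·24/65)=0.3229>−1
Confirm numerically:
  x=-2.089: |R|=0.52229 <1
  x=-1.717: |R|=0.37153 <1
  x=-1.503: |R|=0.33110 <1
  x=-3.301: |R|=1.72236 >1
  x=-2.836: |R|=1.13368 >1
  x=-2.802: |R|=1.09691 >1
Stable set (-2.7083, 0).

(-2.7083,0); λ=-1 ⇒ h* = (65/24)/1 = 2.7083.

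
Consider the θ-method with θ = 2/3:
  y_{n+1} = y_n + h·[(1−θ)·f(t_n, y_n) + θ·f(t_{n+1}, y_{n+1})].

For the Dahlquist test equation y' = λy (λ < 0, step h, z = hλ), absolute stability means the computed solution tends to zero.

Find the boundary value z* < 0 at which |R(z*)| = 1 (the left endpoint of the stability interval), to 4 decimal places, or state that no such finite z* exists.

(−∞, 0) — no finite endpoint.

Set f=λy, z=hλ:
  y_{n+1} = y_n + z·[1/3·y_n + 2/3·y_{n+1}] ⇒ (1 − 2/3z)y_{n+1} = (1 + 1/3z)y_n
  so R(z) = (1 + 1/3z)/(1 − 2/3z).

Solve |R(x)|<1 on ℝ⁻.
x=-1.05: |R|=0.3824
x=-2: |R|=0.1429
x=-10: |R|=0.3043
x=-100: |R|=0.4778
θ=2/3≥1/2 ⇒ |1+1/3x|<|1−2/3x| ∀x<0 ⇒ unbounded interval.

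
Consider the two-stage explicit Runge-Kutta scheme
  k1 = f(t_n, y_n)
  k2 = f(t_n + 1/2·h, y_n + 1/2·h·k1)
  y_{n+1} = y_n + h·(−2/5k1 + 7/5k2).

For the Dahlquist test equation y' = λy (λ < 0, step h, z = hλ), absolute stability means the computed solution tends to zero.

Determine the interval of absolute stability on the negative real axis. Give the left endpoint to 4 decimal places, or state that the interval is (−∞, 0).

(-1.4286, 0).

Test eqn y'=λy, z=hλ:
  k1=λy_n ⇒ h·k1=z·y_n;  k2=λ(1+1/2z)y_n ⇒ h·k2=z(1+1/2z)y_n
  y_{n+1}/y_n = 1 − 2/5z + 7/5z(1+1/2z) = 1 + z + 7/10z²
  so R(z) = 1 + z + 7/10z².

Boundary: |R(x)|=1, x<0.
x=-0.43: |R|=0.6994
R=1: x+7/10x²=0 ⇒ x=−10/7=-1.4286; min R=1−1/(4·7/10)=0.6429>−1
Confirm numerically:
  x=-1.387: |R|=0.95964 <1
  x=-1.281: |R|=0.86767 <1
  x=-1.274: |R|=0.86215 <1
  x=-1.919: |R|=1.65879 >1
  x=-1.537: |R|=1.11666 >1
  x=-1.520: |R|=1.09728 >1
Interval (-1.4286, 0).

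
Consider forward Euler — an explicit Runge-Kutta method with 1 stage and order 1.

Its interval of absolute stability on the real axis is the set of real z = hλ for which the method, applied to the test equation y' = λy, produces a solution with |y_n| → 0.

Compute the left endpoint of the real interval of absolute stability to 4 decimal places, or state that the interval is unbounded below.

On y'=λy, z=hλ:
  order 1, 1-stage ⇒ R(z)=1+z
  (e.g. R(-0.63)=0.37000, |R|=0.37000)

Need |R(x)|<1, x<0.
x=-0.63: |R|=0.3700
|R(-2.11)|=1.1100 |R(-1.56)|=0.5600 |R(-0.95)|=0.0500
Bisect:
  x_lo=-2.8976 |R|=1.8976  x_hi=-0.2027 |R|=0.7973
  mid=-1.55015 |R|=0.55015 →hi
  mid=-2.22387 |R|=1.22387 →lo
  mid=-1.88701 |R|=0.88701 →hi
  mid=-2.05544 |R|=1.05544 →lo
  mid=-1.97123 |R|=0.97123 →hi
  mid=-2.01333 |R|=1.01333 →lo
  mid=-1.99228 |R|=0.99228 →hi
  mid=-2.00281 |R|=1.00281 →lo
  mid=-1.99754 |R|=0.99754 →hi
  ...
  [-2.00001,-1.99985] ⇒ x*=-2.0000
Interval (-2.0000, 0).

z* = -2.0000.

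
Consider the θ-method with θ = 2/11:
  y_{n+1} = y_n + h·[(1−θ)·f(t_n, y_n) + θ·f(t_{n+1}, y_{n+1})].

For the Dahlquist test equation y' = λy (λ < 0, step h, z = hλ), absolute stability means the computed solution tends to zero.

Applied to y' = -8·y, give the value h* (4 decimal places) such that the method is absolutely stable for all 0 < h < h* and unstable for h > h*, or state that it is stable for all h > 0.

(-3.1429,0); λ=-8 ⇒ h* = (22/7)/8 = 0.3929.

On y'=λy, z=hλ:
  y_{n+1} = y_n + z·[9/11·y_n + 2/11·y_{n+1}] ⇒ (1 − 2/11z)y_{n+1} = (1 + 9/11z)y_n
  R(z) = (1 + 9/11z)/(1 − 2/11z).

Boundary: |R(x)|=1, x<0.
x=-0.98: |R|=0.1682
R=−1: 1+9/11x = −1+2/11x ⇒ -7/11x=2 ⇒ x=2/(-7/11)=-3.1429
Confirm numerically:
  x=-2.209: |R|=0.57602 <1
  x=-1.470: |R|=0.15997 <1
  x=-1.315: |R|=0.06126 <1
  x=-3.345: |R|=1.07999 >1
  x=-3.339: |R|=1.07767 >1
  x=-3.279: |R|=1.05428 >1
Stable set (-3.1429, 0).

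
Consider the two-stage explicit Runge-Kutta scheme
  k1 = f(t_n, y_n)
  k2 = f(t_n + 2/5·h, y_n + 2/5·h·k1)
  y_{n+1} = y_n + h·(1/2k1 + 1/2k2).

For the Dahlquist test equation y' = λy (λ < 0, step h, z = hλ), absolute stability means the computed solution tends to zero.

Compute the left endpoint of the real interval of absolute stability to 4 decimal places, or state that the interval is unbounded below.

z* = -5.0000.

Test eqn y'=λy, z=hλ:
  k1=λy_n ⇒ h·k1=z·y_n;  k2=λ(1+2/5z)y_n ⇒ h·k2=z(1+2/5z)y_n
  y_{n+1}/y_n = 1 + 1/2z + 1/2z(1+2/5z) = 1 + z + 1/5z²
  so R(z) = 1 + z + 1/5z².

Find x<0 with |R(x)|<1.
x=-1.28: |R|=0.0477
R=1: x+1/5x²=0 ⇒ x=−5=-5.0000; min R=1−1/(4·1/5)=-0.2500>−1
Confirm numerically:
  x=-4.927: |R|=0.92807 <1
  x=-4.617: |R|=0.64634 <1
  x=-4.561: |R|=0.59954 <1
  x=-3.226: |R|=0.14458 <1
  x=-5.432: |R|=1.46932 >1
  x=-5.103: |R|=1.10512 >1
Interval (-5.0000, 0).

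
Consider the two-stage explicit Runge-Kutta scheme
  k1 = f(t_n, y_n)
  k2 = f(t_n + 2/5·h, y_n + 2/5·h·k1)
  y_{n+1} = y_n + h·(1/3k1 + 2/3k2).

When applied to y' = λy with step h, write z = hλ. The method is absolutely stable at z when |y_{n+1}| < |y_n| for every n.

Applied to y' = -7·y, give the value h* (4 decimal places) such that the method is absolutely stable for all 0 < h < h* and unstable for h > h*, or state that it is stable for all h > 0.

(-3.7500,0); λ=-7 ⇒ h* = (15/4)/7 = 0.5357.

Set f=λy, z=hλ:
  k1=λy_n ⇒ h·k1=z·y_n;  k2=λ(1+2/5z)y_n ⇒ h·k2=z(1+2/5z)y_n
  y_{n+1}/y_n = 1 + 1/3z + 2/3z(1+2/5z) = 1 + z + 4/15z²
  R(z) = 1 + z + 4/15z².

Find x<0 with |R(x)|<1.
x=-1.18: |R|=0.1913
R=1: x+4/15x²=0 ⇒ x=−15/4=-3.7500; min R=1−1/(4·4/15)=0.0625>−1
Confirm numerically:
  x=-3.433: |R|=0.70980 <1
  x=-2.937: |R|=0.36326 <1
  x=-2.929: |R|=0.35874 <1
  x=-2.278: |R|=0.10581 <1
  x=-4.309: |R|=1.64233 >1
  x=-3.880: |R|=1.13451 >1
So |R|<1 on (-3.7500, 0).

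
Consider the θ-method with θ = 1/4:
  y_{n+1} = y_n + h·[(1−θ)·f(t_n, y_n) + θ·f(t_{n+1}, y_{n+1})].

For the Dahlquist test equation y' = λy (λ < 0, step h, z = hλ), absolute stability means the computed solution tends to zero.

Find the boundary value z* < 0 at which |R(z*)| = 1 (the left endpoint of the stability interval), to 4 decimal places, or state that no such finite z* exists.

On y'=λy, z=hλ:
  y_{n+1} = y_n + z·[3/4·y_n + 1/4·y_{n+1}] ⇒ (1 − 1/4z)y_{n+1} = (1 + 3/4z)y_n
  R(z) = (1 + 3/4z)/(1 − 1/4z).

Boundary: |R(x)|=1, x<0.
x=-0.63: |R|=0.4557
R=−1: 1+3/4x = −1+1/4x ⇒ -1/2x=2 ⇒ x=2/(-1/2)=-4.0000
Confirm numerically:
  x=-3.824: |R|=0.95501 <1
  x=-3.402: |R|=0.83842 <1
  x=-3.112: |R|=0.75028 <1
  x=-4.540: |R|=1.12646 >1
  x=-4.083: |R|=1.02054 >1
Stable set (-4.0000, 0).

left endpoint -4.0000.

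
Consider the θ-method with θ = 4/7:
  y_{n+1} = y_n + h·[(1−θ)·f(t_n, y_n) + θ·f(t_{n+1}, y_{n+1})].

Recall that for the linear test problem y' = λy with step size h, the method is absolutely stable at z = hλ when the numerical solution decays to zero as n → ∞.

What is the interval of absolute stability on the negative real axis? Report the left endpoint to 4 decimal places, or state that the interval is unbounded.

unbounded; (−∞, 0).

With y'=λy (z=hλ):
  y_{n+1} = y_n + z·[3/7·y_n + 4/7·y_{n+1}] ⇒ (1 − 4/7z)y_{n+1} = (1 + 3/7z)y_n
  so R(z) = (1 + 3/7z)/(1 − 4/7z).

Find x<0 with |R(x)|<1.
x=-0.65: |R|=0.5260
x=-2: |R|=0.0667
x=-10: |R|=0.4894
x=-100: |R|=0.7199
θ=4/7≥1/2 ⇒ |1+3/7x|<|1−4/7x| ∀x<0 ⇒ stable on all of ℝ⁻.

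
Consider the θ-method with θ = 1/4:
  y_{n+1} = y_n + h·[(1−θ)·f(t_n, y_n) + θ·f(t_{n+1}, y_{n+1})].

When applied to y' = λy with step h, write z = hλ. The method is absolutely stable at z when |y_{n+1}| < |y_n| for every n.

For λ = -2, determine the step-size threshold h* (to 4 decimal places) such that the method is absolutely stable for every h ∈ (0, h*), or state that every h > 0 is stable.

(-4.0000,0); λ=-2 ⇒ h* = (4)/2 = 2.0000.

With y'=λy (z=hλ):
  y_{n+1} = y_n + z·[3/4·y_n + 1/4·y_{n+1}] ⇒ (1 − 1/4z)y_{n+1} = (1 + 3/4z)y_n
  Hence R(z) = (1 + 3/4z)/(1 − 1/4z).

Find x<0 with |R(x)|<1.
x=-1.25: |R|=0.0476
R=−1: 1+3/4x = −1+1/4x ⇒ -1/2x=2 ⇒ x=2/(-1/2)=-4.0000
Confirm numerically:
  x=-3.709: |R|=0.92450 <1
  x=-3.326: |R|=0.81600 <1
  x=-3.051: |R|=0.73082 <1
  x=-2.512: |R|=0.54300 <1
  x=-4.289: |R|=1.06973 >1
  x=-4.091: |R|=1.02249 >1
So |R|<1 on (-4.0000, 0).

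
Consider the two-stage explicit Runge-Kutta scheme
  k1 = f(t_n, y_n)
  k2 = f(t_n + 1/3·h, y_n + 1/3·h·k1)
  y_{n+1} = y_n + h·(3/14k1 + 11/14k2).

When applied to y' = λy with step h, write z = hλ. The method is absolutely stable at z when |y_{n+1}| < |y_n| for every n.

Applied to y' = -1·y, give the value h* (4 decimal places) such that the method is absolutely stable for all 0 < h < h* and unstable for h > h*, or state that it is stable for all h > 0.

(-3.8182,0); λ=-1 ⇒ h* = (42/11)/1 = 3.8182.

With y'=λy (z=hλ):
  k1=λy_n ⇒ h·k1=z·y_n;  k2=λ(1+1/3z)y_n ⇒ h·k2=z(1+1/3z)y_n
  y_{n+1}/y_n = 1 + 3/14z + 11/14z(1+1/3z) = 1 + z + 11/42z²
  R(z) = 1 + z + 11/42z².

Need |R(x)|<1, x<0.
x=-1.27: |R|=0.1524
R=1: x+11/42x²=0 ⇒ x=−42/11=-3.8182; min R=1−1/(4·11/42)=0.0455>−1
Confirm numerically:
  x=-3.747: |R|=0.93015 <1
  x=-1.985: |R|=0.04696 <1
  x=-1.825: |R|=0.04731 <1
  x=-4.189: |R|=1.40683 >1
  x=-3.974: |R|=1.16218 >1
Interval (-3.8182, 0).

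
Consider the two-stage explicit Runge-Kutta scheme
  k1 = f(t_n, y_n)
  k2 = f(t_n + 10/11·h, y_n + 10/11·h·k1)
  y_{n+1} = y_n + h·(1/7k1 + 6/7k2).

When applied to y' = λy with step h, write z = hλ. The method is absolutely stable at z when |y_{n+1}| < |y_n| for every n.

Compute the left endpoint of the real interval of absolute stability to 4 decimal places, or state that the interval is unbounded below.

On y'=λy, z=hλ:
  k1=λy_n ⇒ h·k1=z·y_n;  k2=λ(1+10/11z)y_n ⇒ h·k2=z(1+10/11z)y_n
  y_{n+1}/y_n = 1 + 1/7z + 6/7z(1+10/11z) = 1 + z + 60/77z²
  R(z) = 1 + z + 60/77z².

Solve |R(x)|<1 on ℝ⁻.
x=-0.5: |R|=0.6948
R=1: x+60/77x²=0 ⇒ x=−77/60=-1.2833; min R=1−1/(4·60/77)=0.6792>−1
Confirm numerically:
  x=-1.198: |R|=0.92034 <1
  x=-0.859: |R|=0.71597 <1
  x=-0.730: |R|=0.68525 <1
  x=-1.876: |R|=1.86637 >1
  x=-1.839: |R|=1.79626 >1
  x=-1.815: |R|=1.75193 >1
Interval (-1.2833, 0).

left endpoint -1.2833.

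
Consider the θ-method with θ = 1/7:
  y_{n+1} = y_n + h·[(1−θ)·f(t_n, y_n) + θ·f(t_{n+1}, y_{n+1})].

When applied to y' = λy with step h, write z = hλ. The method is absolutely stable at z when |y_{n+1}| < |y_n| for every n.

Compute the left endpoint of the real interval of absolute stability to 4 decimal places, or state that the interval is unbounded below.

Test eqn y'=λy, z=hλ:
  y_{n+1} = y_n + z·[6/7·y_n + 1/7·y_{n+1}] ⇒ (1 − 1/7z)y_{n+1} = (1 + 6/7z)y_n
  so R(z) = (1 + 6/7z)/(1 − 1/7z).

Solve |R(x)|<1 on ℝ⁻.
x=-1.21: |R|=0.0317
R=−1: 1+6/7x = −1+1/7x ⇒ -5/7x=2 ⇒ x=2/(-5/7)=-2.8000
Confirm numerically:
  x=-2.398: |R|=0.78612 <1
  x=-2.136: |R|=0.63660 <1
  x=-1.479: |R|=0.22102 <1
  x=-3.278: |R|=1.23254 >1
  x=-3.067: |R|=1.13261 >1
  x=-2.966: |R|=1.08328 >1
So |R|<1 on (-2.8000, 0).

z* = -2.8000.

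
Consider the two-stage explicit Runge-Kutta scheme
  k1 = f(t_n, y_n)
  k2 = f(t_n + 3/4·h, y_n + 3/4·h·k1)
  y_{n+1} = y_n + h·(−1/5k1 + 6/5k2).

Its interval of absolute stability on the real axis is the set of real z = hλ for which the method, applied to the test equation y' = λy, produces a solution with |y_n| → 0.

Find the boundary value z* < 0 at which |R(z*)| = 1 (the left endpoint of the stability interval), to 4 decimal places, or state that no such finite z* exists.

left endpoint -1.1111.

Set f=λy, z=hλ:
  k1=λy_n ⇒ h·k1=z·y_n;  k2=λ(1+3/4z)y_n ⇒ h·k2=z(1+3/4z)y_n
  y_{n+1}/y_n = 1 − 1/5z + 6/5z(1+3/4z) = 1 + z + 9/10z²
  Hence R(z) = 1 + z + 9/10z².

Boundary: |R(x)|=1, x<0.
x=-0.43: |R|=0.7364
R=1: x+9/10x²=0 ⇒ x=−10/9=-1.1111; min R=1−1/(4·9/10)=0.7222>−1
Confirm numerically:
  x=-0.828: |R|=0.78903 <1
  x=-0.751: |R|=0.75660 <1
  x=-0.750: |R|=0.75625 <1
  x=-1.485: |R|=1.49970 >1
  x=-1.404: |R|=1.37009 >1
So |R|<1 on (-1.1111, 0).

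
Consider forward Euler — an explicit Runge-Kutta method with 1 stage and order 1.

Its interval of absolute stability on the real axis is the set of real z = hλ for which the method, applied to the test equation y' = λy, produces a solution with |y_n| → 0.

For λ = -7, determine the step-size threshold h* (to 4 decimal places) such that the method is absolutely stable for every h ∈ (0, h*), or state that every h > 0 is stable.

(-2.0000,0); λ=-7 ⇒ h* = 0.2857.

Set f=λy, z=hλ:
  order 1, 1-stage ⇒ R(z)=1+z
  (e.g. R(-0.44)=0.56000, |R|=0.56000)

Boundary: |R(x)|=1, x<0.
x=-0.44: |R|=0.5600
|R(-2.08)|=1.0800 |R(-1.52)|=0.5200 |R(-0.53)|=0.4700
Bisect:
  x_lo=-2.5537 |R|=1.5537  x_hi=-0.1331 |R|=0.8669
  mid=-1.34340 |R|=0.34340 →hi
  mid=-1.94854 |R|=0.94854 →hi
  mid=-2.25111 |R|=1.25111 →lo
  mid=-2.09982 |R|=1.09982 →lo
  mid=-2.02418 |R|=1.02418 →lo
  mid=-1.98636 |R|=0.98636 →hi
  mid=-2.00527 |R|=1.00527 →lo
  mid=-1.99581 |R|=0.99581 →hi
  ...
  [-2.00010,-1.99995] ⇒ x*=-2.0000
So |R|<1 on (-2.0000, 0).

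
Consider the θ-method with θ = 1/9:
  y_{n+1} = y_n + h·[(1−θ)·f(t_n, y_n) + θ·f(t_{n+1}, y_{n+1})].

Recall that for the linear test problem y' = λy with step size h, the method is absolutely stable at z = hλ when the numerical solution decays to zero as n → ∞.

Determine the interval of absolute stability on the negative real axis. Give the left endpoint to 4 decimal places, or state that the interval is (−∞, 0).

With y'=λy (z=hλ):
  y_{n+1} = y_n + z·[8/9·y_n + 1/9·y_{n+1}] ⇒ (1 − 1/9z)y_{n+1} = (1 + 8/9z)y_n
  so R(z) = (1 + 8/9z)/(1 − 1/9z).

Boundary: |R(x)|=1, x<0.
x=-1.62: |R|=0.3729
R=−1: 1+8/9x = −1+1/9x ⇒ -7/9x=2 ⇒ x=2/(-7/9)=-2.5714
Confirm numerically:
  x=-1.585: |R|=0.34766 <1
  x=-1.567: |R|=0.33463 <1
  x=-1.398: |R|=0.21004 <1
  x=-2.927: |R|=1.20869 >1
  x=-2.723: |R|=1.09051 >1
So |R|<1 on (-2.5714, 0).

(-2.5714, 0).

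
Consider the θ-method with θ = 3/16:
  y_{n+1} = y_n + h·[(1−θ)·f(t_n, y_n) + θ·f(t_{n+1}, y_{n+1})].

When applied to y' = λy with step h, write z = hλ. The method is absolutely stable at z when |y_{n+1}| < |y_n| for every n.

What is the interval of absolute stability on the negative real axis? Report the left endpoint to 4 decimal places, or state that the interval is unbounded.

On y'=λy, z=hλ:
  y_{n+1} = y_n + z·[13/16·y_n + 3/16·y_{n+1}] ⇒ (1 − 3/16z)y_{n+1} = (1 + 13/16z)y_n
  Hence R(z) = (1 + 13/16z)/(1 − 3/16z).

Boundary: |R(x)|=1, x<0.
x=-0.69: |R|=0.3890
R=−1: 1+13/16x = −1+3/16x ⇒ -5/8x=2 ⇒ x=2/(-5/8)=-3.2000
Confirm numerically:
  x=-2.268: |R|=0.59130 <1
  x=-1.568: |R|=0.21175 <1
  x=-1.348: |R|=0.07603 <1
  x=-3.638: |R|=1.16274 >1
  x=-3.435: |R|=1.08934 >1
  x=-3.416: |R|=1.08229 >1
So |R|<1 on (-3.2000, 0).

(-3.2000, 0).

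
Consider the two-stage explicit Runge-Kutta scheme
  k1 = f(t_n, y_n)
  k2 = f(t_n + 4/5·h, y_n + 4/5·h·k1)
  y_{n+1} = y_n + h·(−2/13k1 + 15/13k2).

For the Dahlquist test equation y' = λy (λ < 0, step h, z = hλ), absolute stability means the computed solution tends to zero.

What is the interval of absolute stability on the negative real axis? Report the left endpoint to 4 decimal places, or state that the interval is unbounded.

Set f=λy, z=hλ:
  k1=λy_n ⇒ h·k1=z·y_n;  k2=λ(1+4/5z)y_n ⇒ h·k2=z(1+4/5z)y_n
  y_{n+1}/y_n = 1 − 2/13z + 15/13z(1+4/5z) = 1 + z + 12/13z²
  Hence R(z) = 1 + z + 12/13z².

Solve |R(x)|<1 on ℝ⁻.
x=-0.71: |R|=0.7553
R=1: x+12/13x²=0 ⇒ x=−13/12=-1.0833; min R=1−1/(4·12/13)=0.7292>−1
Confirm numerically:
  x=-0.944: |R|=0.87859 <1
  x=-0.507: |R|=0.73028 <1
  x=-0.502: |R|=0.73062 <1
  x=-1.661: |R|=1.88570 >1
  x=-1.584: |R|=1.73205 >1
  x=-1.273: |R|=1.22287 >1
Interval (-1.0833, 0).

(-1.0833, 0).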